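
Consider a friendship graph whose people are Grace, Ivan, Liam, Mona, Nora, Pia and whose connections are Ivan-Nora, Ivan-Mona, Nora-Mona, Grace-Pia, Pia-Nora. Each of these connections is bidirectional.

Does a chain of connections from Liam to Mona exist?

Liam has no edges, so nothing is reachable from it.

No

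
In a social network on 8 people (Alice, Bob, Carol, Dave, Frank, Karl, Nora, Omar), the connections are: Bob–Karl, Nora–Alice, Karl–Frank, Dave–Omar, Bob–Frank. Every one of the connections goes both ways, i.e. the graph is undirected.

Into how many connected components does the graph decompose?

From Alice: component {Alice, Nora}.
From Bob: component {Bob, Frank, Karl}.
From Carol: component {Carol}.
From Dave: component {Dave, Omar}.
That's 4 components.

4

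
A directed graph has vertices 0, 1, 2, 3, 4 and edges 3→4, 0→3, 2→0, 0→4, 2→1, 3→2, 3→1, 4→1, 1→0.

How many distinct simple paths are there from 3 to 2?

1

3→2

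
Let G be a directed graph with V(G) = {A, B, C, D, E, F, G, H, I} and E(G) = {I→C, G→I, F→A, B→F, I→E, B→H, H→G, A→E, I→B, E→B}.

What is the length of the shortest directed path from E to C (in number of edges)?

Distance 0: E.
Distance 1: B.
Distance 2: F, H.
Distance 3: A, G.
Distance 4: I.
Distance 5: C — contains C.

5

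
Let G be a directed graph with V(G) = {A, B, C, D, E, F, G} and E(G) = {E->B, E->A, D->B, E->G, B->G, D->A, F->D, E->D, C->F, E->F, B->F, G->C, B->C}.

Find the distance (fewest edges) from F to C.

Distance 0: F.
Distance 1: D.
Distance 2: A, B.
Distance 3: C, G — contains C.

3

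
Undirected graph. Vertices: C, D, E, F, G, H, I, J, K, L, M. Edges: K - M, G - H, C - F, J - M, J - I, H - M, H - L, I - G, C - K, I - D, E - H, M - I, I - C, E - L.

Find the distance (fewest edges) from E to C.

Distance 0: E.
Distance 1: H, L.
Distance 2: G, M.
Distance 3: I, J, K.
Distance 4: C, D — contains C.

4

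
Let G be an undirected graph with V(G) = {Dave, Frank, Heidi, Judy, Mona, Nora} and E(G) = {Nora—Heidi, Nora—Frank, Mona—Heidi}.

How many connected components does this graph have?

From Dave: component {Dave}.
From Frank: component {Frank, Heidi, Mona, Nora}.
From Judy: component {Judy}.
That's 3 components.

3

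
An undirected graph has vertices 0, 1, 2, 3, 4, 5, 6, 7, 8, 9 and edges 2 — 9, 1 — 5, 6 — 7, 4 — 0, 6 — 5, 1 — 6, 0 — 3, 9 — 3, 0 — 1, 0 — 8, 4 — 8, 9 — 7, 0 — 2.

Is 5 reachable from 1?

Yes

Explore from 1.
Distance 1: reach 0, 5, 6.
Found 5.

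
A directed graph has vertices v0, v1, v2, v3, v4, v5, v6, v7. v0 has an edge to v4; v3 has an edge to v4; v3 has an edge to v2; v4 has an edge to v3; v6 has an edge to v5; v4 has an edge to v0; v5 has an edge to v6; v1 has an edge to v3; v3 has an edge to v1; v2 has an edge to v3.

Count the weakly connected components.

3

From v0: component {v0, v1, v2, v3, v4}.
From v5: component {v5, v6}.
From v7: component {v7}.
That's 3 components.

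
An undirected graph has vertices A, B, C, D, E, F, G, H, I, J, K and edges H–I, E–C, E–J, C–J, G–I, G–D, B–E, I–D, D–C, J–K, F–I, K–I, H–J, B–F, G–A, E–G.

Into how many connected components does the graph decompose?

1

From A: component {A, B, C, D, E, F, G, H, I, J, K}.
That's 1 component.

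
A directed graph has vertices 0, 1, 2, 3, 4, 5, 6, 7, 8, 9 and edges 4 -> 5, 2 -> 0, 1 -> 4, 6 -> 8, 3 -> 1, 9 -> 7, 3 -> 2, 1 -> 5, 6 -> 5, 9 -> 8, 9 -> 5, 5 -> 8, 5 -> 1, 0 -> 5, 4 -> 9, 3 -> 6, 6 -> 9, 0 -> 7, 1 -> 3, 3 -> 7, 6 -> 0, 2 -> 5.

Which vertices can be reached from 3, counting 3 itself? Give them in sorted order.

Start at 3.
Its neighbours: 1, 2, 6, 7.
Then their neighbours: 0, 4, 5, 8, 9.
Every vertex is now reached.

0, 1, 2, 3, 4, 5, 6, 7, 8, 9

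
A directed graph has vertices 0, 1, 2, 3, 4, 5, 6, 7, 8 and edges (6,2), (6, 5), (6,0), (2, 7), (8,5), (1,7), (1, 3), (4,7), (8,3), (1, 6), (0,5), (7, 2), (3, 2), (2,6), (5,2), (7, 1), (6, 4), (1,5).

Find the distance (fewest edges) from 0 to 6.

Distance 0: 0.
Distance 1: 5.
Distance 2: 2.
Distance 3: 6, 7 — contains 6.

3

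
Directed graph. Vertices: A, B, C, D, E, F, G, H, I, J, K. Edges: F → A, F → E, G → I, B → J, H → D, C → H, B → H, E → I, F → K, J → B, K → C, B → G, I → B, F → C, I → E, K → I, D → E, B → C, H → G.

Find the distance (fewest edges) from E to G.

Distance 0: E.
Distance 1: I.
Distance 2: B.
Distance 3: C, G, H, J — contains G.

3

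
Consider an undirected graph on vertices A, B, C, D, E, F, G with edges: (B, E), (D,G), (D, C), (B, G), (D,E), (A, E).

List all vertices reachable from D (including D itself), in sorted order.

Start at D.
Its neighbours: C, E, G.
Then their neighbours: A, B.
Nothing further is reachable.

A, B, C, D, E, G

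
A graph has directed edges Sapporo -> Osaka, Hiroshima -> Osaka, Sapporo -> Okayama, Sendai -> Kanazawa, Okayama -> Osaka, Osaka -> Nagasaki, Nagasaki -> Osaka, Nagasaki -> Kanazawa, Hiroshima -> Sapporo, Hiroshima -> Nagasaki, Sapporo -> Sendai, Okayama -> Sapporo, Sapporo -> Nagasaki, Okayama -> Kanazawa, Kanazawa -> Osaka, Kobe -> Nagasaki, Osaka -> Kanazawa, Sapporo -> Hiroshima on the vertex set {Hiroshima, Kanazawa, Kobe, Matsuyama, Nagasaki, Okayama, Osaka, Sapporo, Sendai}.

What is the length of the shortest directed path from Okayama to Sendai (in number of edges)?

2

Distance 0: Okayama.
Distance 1: Kanazawa, Osaka, Sapporo.
Distance 2: Hiroshima, Nagasaki, Sendai — contains Sendai.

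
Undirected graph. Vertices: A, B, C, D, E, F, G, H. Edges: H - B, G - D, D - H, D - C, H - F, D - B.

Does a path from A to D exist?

No

A has no edges, so nothing is reachable from it.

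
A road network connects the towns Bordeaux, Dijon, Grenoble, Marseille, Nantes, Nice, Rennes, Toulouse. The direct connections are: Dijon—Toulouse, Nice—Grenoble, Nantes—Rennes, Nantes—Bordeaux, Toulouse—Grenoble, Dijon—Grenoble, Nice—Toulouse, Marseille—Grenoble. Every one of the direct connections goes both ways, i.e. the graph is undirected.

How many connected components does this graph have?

2

From Bordeaux: component {Bordeaux, Nantes, Rennes}.
From Dijon: component {Dijon, Grenoble, Marseille, Nice, Toulouse}.
That's 2 components.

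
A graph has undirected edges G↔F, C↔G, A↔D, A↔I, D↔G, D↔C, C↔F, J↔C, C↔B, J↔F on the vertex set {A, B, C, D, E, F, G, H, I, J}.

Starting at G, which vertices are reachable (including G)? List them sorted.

A, B, C, D, F, G, I, J

Start at G.
Its neighbours: C, D, F.
Then their neighbours: A, B, J.
Then next layer: I.
Nothing further is reachable.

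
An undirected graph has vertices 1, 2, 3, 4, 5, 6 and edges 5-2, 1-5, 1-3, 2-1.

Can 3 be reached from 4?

No

4 has no edges, so nothing is reachable from it.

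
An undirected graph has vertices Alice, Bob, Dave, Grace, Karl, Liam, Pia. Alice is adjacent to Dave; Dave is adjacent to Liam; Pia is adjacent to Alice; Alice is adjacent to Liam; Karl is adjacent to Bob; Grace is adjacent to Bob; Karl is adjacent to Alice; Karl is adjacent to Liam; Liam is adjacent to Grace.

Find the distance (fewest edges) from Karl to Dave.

Distance 0: Karl.
Distance 1: Alice, Bob, Liam.
Distance 2: Dave, Grace, Pia — contains Dave.

2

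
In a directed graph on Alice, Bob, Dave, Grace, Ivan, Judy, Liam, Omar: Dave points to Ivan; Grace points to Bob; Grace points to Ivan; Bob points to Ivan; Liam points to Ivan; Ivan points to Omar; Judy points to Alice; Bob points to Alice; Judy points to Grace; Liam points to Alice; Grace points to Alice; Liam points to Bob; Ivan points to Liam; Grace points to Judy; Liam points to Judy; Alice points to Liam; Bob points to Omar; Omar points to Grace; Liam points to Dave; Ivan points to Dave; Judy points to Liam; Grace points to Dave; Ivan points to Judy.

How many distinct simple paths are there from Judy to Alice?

16

Judy→Alice
Judy→Grace→Alice
Judy→Grace→Bob→Alice
Judy→Grace→Bob→Ivan→Liam→Alice
Judy→Grace→Dave→Ivan→Liam→Alice
Judy→Grace→Dave→Ivan→Liam→Bob→Alice
Judy→Grace→Ivan→Liam→Alice
Judy→Grace→Ivan→Liam→Bob→Alice
... and 8 more.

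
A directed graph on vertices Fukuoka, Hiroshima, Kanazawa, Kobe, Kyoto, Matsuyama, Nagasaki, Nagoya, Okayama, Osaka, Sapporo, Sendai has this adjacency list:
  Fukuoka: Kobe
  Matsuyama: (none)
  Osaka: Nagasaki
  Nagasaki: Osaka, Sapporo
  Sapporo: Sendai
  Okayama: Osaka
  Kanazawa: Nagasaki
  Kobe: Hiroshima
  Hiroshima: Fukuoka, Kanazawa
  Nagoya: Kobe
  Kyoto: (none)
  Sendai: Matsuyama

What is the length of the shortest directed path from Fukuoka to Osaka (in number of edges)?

Distance 0: Fukuoka.
Distance 1: Kobe.
Distance 2: Hiroshima.
Distance 3: Kanazawa.
Distance 4: Nagasaki.
Distance 5: Osaka, Sapporo — contains Osaka.

5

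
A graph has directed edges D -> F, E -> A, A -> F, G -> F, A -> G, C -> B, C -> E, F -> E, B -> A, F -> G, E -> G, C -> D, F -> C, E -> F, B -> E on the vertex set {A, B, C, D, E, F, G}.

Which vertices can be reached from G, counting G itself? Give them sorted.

A, B, C, D, E, F, G

Start at G.
Its neighbours: F.
Then their neighbours: C, E.
Then next layer: A, B, D.
Every vertex is now reached.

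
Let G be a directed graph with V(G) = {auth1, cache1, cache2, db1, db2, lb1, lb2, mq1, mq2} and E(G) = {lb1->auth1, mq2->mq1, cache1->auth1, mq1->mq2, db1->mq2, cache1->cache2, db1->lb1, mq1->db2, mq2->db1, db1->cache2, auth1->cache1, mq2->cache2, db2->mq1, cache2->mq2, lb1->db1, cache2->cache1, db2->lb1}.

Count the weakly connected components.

From auth1: component {auth1, cache1, cache2, db1, db2, lb1, mq1, mq2}.
From lb2: component {lb2}.
That's 2 components.

2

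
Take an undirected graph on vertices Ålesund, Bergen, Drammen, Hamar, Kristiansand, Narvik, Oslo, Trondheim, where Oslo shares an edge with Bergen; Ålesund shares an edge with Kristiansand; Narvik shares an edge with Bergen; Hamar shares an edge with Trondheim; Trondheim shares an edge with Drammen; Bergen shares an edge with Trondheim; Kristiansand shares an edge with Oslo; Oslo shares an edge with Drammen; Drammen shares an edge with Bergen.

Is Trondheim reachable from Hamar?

Yes

Explore from Hamar.
Distance 1: reach Trondheim.
Found Trondheim.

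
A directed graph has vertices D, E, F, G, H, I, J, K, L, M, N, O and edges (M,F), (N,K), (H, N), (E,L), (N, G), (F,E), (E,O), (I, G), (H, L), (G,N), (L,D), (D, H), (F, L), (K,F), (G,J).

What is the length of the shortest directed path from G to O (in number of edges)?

Distance 0: G.
Distance 1: J, N.
Distance 2: K.
Distance 3: F.
Distance 4: E, L.
Distance 5: D, O — contains O.

5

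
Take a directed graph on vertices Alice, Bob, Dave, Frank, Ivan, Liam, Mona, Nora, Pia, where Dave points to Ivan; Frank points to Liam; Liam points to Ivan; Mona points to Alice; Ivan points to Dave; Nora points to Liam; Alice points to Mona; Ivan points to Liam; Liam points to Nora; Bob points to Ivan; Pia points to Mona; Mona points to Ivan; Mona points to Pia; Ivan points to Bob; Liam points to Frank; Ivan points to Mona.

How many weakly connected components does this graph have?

From Alice: component {Alice, Bob, Dave, Frank, Ivan, Liam, Mona, Nora, Pia}.
That's 1 component.

1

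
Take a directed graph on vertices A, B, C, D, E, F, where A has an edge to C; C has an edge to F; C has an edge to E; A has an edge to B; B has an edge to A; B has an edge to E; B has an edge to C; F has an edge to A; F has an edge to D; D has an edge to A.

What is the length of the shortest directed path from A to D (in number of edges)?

3

Distance 0: A.
Distance 1: B, C.
Distance 2: E, F.
Distance 3: D — contains D.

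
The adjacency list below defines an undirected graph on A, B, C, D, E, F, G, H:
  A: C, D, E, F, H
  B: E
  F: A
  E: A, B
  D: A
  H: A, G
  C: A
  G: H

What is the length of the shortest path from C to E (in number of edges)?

2

Distance 0: C.
Distance 1: A.
Distance 2: D, E, F, H — contains E.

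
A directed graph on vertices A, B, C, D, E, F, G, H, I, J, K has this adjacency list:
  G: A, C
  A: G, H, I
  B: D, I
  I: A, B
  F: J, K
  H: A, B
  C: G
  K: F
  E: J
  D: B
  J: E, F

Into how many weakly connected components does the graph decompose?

From A: component {A, B, C, D, G, H, I}.
From E: component {E, F, J, K}.
That's 2 components.

2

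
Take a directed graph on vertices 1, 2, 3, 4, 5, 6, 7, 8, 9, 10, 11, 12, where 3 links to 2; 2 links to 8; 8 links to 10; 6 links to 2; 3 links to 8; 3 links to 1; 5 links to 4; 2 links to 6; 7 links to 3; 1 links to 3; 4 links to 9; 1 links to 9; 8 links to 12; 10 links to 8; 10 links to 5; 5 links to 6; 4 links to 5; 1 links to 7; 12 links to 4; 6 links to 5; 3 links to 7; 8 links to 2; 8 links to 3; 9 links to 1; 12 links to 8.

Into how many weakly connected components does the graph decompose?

From 1: component {1, 2, 3, 4, 5, 6, 7, 8, 9, 10, 12}.
From 11: component {11}.
That's 2 components.

2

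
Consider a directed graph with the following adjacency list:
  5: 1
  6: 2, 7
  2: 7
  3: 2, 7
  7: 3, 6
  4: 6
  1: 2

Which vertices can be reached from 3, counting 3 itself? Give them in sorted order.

Start at 3.
Its neighbours: 2, 7.
Then their neighbours: 6.
Nothing further is reachable.

2, 3, 6, 7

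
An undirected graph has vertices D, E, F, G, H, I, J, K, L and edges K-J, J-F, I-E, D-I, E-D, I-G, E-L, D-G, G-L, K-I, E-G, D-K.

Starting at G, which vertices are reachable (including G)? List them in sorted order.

Start at G.
Its neighbours: D, E, I, L.
Then their neighbours: K.
Then next layer: J.
Then next layer: F.
Nothing further is reachable.

D, E, F, G, I, J, K, L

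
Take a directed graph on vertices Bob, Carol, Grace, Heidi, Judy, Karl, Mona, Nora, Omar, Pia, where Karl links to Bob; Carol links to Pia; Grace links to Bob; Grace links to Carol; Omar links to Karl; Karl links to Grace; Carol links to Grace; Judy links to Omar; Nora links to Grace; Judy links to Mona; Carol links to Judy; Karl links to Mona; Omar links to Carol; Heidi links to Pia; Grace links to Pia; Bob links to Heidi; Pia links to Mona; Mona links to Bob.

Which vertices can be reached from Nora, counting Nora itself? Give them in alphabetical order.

Start at Nora.
Its neighbours: Grace.
Then their neighbours: Bob, Carol, Pia.
Then next layer: Heidi, Judy, Mona.
Then next layer: Omar.
Then next layer: Karl.
Every vertex is now reached.

Bob, Carol, Grace, Heidi, Judy, Karl, Mona, Nora, Omar, Pia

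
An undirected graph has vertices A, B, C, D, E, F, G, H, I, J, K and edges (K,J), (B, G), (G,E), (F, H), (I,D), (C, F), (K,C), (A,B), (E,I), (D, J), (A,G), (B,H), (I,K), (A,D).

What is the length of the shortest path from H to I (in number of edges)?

Distance 0: H.
Distance 1: B, F.
Distance 2: A, C, G.
Distance 3: D, E, K.
Distance 4: I, J — contains I.

4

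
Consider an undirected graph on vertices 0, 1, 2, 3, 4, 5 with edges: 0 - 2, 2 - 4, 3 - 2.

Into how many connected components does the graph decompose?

From 0: component {0, 2, 3, 4}.
From 1: component {1}.
From 5: component {5}.
That's 3 components.

3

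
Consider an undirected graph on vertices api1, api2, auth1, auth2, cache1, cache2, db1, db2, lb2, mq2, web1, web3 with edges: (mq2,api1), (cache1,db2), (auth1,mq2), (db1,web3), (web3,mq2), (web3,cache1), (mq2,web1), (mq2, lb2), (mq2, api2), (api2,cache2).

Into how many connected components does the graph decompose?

2

From api1: component {api1, api2, auth1, cache1, cache2, db1, db2, lb2, mq2, web1, web3}.
From auth2: component {auth2}.
That's 2 components.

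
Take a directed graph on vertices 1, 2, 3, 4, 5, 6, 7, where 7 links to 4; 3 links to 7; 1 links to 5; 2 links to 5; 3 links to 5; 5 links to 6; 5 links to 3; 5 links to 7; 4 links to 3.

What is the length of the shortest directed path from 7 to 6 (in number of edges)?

Distance 0: 7.
Distance 1: 4.
Distance 2: 3.
Distance 3: 5.
Distance 4: 6 — contains 6.

4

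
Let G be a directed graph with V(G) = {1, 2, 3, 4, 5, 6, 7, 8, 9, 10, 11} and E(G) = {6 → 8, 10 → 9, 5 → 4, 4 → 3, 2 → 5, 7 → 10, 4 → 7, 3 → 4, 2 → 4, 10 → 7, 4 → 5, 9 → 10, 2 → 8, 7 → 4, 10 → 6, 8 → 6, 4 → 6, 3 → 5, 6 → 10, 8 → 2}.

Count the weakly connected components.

From 1: component {1}.
From 2: component {2, 3, 4, 5, 6, 7, 8, 9, 10}.
From 11: component {11}.
That's 3 components.

3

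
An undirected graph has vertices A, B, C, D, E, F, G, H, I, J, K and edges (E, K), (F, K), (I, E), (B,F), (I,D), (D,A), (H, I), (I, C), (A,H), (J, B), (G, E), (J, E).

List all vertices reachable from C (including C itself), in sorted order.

A, B, C, D, E, F, G, H, I, J, K

Start at C.
Its neighbours: I.
Then their neighbours: D, E, H.
Then next layer: A, G, J, K.
Then next layer: B, F.
Every vertex is now reached.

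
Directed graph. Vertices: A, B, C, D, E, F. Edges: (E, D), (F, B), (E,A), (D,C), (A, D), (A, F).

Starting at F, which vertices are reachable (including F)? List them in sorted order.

Start at F.
Its neighbours: B.
Nothing further is reachable.

B, F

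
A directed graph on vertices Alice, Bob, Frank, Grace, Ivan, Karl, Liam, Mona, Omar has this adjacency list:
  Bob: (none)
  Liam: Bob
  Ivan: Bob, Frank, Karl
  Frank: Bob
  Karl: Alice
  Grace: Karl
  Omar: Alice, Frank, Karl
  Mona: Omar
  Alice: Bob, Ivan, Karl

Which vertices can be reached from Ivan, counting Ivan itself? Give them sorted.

Alice, Bob, Frank, Ivan, Karl

Start at Ivan.
Its neighbours: Bob, Frank, Karl.
Then their neighbours: Alice.
Nothing further is reachable.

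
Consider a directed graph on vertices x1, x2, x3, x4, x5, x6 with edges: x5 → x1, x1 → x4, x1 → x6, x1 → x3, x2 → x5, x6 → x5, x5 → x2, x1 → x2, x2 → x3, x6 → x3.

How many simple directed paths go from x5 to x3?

4

x5→x1→x2→x3
x5→x1→x3
x5→x1→x6→x3
x5→x2→x3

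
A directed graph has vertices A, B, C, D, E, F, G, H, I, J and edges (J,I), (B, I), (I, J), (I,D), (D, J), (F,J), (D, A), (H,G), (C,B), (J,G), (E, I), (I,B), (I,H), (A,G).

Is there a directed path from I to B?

Yes

Explore from I.
Distance 1: reach B, D, H, J.
Found B.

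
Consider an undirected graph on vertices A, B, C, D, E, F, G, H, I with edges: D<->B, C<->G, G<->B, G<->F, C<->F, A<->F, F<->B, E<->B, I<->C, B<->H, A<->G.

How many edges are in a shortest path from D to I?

4

Distance 0: D.
Distance 1: B.
Distance 2: E, F, G, H.
Distance 3: A, C.
Distance 4: I — contains I.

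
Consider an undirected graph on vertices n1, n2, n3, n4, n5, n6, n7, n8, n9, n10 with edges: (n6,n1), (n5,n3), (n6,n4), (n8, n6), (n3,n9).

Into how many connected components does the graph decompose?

5

From n1: component {n1, n4, n6, n8}.
From n2: component {n2}.
From n3: component {n3, n5, n9}.
From n7: component {n7}.
From n10: component {n10}.
That's 5 components.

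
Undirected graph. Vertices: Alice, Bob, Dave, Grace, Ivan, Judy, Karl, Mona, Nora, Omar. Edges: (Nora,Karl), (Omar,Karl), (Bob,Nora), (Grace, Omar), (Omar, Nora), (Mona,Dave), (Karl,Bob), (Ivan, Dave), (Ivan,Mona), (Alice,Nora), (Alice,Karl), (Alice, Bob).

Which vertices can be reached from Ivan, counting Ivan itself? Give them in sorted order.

Start at Ivan.
Its neighbours: Dave, Mona.
Nothing further is reachable.

Dave, Ivan, Mona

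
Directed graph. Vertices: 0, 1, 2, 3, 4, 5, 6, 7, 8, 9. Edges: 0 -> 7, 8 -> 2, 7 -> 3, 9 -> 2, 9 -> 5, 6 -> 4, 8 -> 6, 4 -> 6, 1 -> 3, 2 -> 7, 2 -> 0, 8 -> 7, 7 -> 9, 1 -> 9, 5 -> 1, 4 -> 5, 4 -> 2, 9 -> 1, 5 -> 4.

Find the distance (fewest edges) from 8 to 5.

3

Distance 0: 8.
Distance 1: 2, 6, 7.
Distance 2: 0, 3, 4, 9.
Distance 3: 1, 5 — contains 5.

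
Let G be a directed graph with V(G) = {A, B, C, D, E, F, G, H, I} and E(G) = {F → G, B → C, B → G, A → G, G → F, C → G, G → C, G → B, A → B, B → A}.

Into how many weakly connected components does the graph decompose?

5

From A: component {A, B, C, F, G}.
From D: component {D}.
From E: component {E}.
From H: component {H}.
From I: component {I}.
That's 5 components.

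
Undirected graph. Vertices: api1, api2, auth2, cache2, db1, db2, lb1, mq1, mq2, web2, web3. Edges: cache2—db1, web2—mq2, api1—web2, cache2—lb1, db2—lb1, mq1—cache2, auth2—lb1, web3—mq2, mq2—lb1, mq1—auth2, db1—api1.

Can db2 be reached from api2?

api2 has no edges, so nothing is reachable from it.

No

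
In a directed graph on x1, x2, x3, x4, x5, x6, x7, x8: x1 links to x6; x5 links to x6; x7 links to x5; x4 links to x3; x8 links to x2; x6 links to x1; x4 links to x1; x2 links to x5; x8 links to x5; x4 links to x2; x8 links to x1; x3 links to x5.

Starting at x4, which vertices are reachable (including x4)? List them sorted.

Start at x4.
Its neighbours: x1, x2, x3.
Then their neighbours: x5, x6.
Nothing further is reachable.

x1, x2, x3, x4, x5, x6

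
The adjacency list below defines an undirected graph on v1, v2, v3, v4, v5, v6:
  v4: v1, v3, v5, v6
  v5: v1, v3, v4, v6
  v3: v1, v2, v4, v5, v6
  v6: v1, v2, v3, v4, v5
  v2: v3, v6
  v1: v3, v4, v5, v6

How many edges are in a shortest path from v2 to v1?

Distance 0: v2.
Distance 1: v3, v6.
Distance 2: v1, v4, v5 — contains v1.

2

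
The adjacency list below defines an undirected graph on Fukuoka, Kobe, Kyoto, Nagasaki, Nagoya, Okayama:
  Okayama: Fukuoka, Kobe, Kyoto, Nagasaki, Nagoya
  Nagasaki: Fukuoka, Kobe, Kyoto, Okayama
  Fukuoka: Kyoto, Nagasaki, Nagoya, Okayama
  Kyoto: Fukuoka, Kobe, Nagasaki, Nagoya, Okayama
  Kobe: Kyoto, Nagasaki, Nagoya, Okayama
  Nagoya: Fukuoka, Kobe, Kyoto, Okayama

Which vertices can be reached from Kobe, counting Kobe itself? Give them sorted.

Start at Kobe.
Its neighbours: Kyoto, Nagasaki, Nagoya, Okayama.
Then their neighbours: Fukuoka.
Every vertex is now reached.

Fukuoka, Kobe, Kyoto, Nagasaki, Nagoya, Okayama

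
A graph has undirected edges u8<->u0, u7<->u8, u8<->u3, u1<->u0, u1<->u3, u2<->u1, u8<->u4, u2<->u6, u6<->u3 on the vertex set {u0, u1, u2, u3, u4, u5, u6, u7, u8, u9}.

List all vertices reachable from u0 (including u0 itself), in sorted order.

Start at u0.
Its neighbours: u1, u8.
Then their neighbours: u2, u3, u4, u7.
Then next layer: u6.
Nothing further is reachable.

u0, u1, u2, u3, u4, u6, u7, u8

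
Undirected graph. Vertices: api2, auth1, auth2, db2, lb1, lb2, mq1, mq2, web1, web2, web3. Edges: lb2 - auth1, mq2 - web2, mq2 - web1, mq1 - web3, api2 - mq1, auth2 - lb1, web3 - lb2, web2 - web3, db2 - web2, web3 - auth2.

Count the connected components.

1

From api2: component {api2, auth1, auth2, db2, lb1, lb2, mq1, mq2, web1, web2, web3}.
That's 1 component.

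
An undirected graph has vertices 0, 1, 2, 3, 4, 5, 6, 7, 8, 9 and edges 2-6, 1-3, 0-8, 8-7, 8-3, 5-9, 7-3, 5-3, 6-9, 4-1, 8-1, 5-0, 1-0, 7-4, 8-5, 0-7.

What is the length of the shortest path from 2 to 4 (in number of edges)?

Distance 0: 2.
Distance 1: 6.
Distance 2: 9.
Distance 3: 5.
Distance 4: 0, 3, 8.
Distance 5: 1, 7.
Distance 6: 4 — contains 4.

6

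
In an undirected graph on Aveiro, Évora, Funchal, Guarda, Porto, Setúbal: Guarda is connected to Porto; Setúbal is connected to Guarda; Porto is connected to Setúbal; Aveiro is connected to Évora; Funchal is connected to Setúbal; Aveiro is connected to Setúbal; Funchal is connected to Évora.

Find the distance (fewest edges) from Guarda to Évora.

3

Distance 0: Guarda.
Distance 1: Porto, Setúbal.
Distance 2: Aveiro, Funchal.
Distance 3: Évora — contains Évora.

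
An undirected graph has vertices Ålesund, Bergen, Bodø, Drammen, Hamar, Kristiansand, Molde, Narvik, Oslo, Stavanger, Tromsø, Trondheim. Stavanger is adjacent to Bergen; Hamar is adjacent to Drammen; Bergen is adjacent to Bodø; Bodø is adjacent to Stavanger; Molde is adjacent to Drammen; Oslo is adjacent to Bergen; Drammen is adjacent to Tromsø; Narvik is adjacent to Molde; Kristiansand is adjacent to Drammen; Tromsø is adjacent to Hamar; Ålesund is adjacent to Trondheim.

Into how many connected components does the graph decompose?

From Ålesund: component {Ålesund, Trondheim}.
From Bergen: component {Bergen, Bodø, Oslo, Stavanger}.
From Drammen: component {Drammen, Hamar, Kristiansand, Molde, Narvik, Tromsø}.
That's 3 components.

3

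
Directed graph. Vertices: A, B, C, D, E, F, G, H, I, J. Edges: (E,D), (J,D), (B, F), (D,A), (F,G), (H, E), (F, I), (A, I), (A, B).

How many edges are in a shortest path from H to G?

6

Distance 0: H.
Distance 1: E.
Distance 2: D.
Distance 3: A.
Distance 4: B, I.
Distance 5: F.
Distance 6: G — contains G.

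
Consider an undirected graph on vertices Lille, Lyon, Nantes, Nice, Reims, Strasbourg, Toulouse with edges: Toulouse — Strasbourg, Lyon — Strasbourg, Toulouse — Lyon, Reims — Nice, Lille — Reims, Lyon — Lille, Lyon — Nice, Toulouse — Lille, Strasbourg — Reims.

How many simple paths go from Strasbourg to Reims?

8

Strasbourg–Lyon–Lille–Reims
Strasbourg–Lyon–Nice–Reims
Strasbourg–Lyon–Toulouse–Lille–Reims
Strasbourg–Reims
Strasbourg–Toulouse–Lille–Lyon–Nice–Reims
Strasbourg–Toulouse–Lille–Reims
Strasbourg–Toulouse–Lyon–Lille–Reims
Strasbourg–Toulouse–Lyon–Nice–Reims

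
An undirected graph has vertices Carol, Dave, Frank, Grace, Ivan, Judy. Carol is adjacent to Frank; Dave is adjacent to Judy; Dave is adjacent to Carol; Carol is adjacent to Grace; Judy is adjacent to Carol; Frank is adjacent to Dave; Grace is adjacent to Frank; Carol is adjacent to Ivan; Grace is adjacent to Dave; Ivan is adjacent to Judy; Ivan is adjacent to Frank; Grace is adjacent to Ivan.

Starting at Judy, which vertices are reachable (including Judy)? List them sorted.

Carol, Dave, Frank, Grace, Ivan, Judy

Start at Judy.
Its neighbours: Carol, Dave, Ivan.
Then their neighbours: Frank, Grace.
Every vertex is now reached.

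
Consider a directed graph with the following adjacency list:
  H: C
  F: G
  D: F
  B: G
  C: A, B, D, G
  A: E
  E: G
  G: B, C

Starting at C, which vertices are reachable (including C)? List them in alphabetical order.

Start at C.
Its neighbours: A, B, D, G.
Then their neighbours: E, F.
Nothing further is reachable.

A, B, C, D, E, F, G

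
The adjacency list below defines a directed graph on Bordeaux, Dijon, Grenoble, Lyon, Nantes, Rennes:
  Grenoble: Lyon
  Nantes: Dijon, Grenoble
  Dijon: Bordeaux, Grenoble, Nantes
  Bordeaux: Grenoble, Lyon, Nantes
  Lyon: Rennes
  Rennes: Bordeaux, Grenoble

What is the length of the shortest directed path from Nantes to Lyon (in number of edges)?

Distance 0: Nantes.
Distance 1: Dijon, Grenoble.
Distance 2: Bordeaux, Lyon — contains Lyon.

2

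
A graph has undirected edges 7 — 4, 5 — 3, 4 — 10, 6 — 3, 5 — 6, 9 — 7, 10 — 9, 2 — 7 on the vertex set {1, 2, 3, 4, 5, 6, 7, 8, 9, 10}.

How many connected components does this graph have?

4

From 1: component {1}.
From 2: component {2, 4, 7, 9, 10}.
From 3: component {3, 5, 6}.
From 8: component {8}.
That's 4 components.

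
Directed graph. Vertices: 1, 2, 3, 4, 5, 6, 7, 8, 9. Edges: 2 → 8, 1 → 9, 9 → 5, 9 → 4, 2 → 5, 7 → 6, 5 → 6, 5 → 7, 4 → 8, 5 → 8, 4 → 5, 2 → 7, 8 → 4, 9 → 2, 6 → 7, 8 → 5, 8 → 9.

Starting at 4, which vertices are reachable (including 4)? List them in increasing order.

2, 4, 5, 6, 7, 8, 9

Start at 4.
Its neighbours: 5, 8.
Then their neighbours: 6, 7, 9.
Then next layer: 2.
Nothing further is reachable.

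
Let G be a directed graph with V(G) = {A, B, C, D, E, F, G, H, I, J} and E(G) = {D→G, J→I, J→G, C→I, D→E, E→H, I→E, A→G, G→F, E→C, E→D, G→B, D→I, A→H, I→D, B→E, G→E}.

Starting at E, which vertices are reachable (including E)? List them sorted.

Start at E.
Its neighbours: C, D, H.
Then their neighbours: G, I.
Then next layer: B, F.
Nothing further is reachable.

B, C, D, E, F, G, H, I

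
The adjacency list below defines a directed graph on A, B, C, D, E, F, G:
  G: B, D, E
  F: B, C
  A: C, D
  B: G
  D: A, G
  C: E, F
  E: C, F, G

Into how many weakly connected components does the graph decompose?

From A: component {A, B, C, D, E, F, G}.
That's 1 component.

1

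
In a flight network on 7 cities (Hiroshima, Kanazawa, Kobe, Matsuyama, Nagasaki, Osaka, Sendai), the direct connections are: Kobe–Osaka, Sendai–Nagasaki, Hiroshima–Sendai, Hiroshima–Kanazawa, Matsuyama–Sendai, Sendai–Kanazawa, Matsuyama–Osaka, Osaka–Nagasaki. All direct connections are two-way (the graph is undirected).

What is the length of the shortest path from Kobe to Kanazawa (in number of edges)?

Distance 0: Kobe.
Distance 1: Osaka.
Distance 2: Matsuyama, Nagasaki.
Distance 3: Sendai.
Distance 4: Hiroshima, Kanazawa — contains Kanazawa.

4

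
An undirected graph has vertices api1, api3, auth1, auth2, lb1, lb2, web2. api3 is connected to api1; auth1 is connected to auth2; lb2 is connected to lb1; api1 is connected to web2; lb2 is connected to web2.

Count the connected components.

From api1: component {api1, api3, lb1, lb2, web2}.
From auth1: component {auth1, auth2}.
That's 2 components.

2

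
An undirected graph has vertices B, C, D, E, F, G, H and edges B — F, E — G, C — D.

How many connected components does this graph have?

From B: component {B, F}.
From C: component {C, D}.
From E: component {E, G}.
From H: component {H}.
That's 4 components.

4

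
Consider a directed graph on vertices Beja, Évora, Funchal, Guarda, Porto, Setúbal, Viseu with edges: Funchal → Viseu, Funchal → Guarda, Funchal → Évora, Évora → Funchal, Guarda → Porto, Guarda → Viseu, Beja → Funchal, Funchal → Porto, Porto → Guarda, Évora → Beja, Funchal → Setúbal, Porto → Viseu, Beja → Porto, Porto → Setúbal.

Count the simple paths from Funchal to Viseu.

Funchal→Évora→Beja→Porto→Guarda→Viseu
Funchal→Évora→Beja→Porto→Viseu
Funchal→Guarda→Porto→Viseu
Funchal→Guarda→Viseu
Funchal→Porto→Guarda→Viseu
Funchal→Porto→Viseu
Funchal→Viseu

7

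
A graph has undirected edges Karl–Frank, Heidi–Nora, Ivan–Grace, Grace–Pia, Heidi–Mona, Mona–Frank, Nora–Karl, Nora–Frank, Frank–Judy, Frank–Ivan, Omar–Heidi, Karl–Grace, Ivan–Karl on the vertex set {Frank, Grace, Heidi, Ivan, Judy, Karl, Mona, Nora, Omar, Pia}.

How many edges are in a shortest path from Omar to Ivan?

Distance 0: Omar.
Distance 1: Heidi.
Distance 2: Mona, Nora.
Distance 3: Frank, Karl.
Distance 4: Grace, Ivan, Judy — contains Ivan.

4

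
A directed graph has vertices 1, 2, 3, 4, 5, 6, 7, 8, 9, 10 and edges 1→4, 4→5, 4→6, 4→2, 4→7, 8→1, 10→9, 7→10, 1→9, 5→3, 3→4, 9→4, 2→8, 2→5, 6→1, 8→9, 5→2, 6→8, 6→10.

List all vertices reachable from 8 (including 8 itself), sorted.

1, 2, 3, 4, 5, 6, 7, 8, 9, 10

Start at 8.
Its neighbours: 1, 9.
Then their neighbours: 4.
Then next layer: 2, 5, 6, 7.
Then next layer: 3, 10.
Every vertex is now reached.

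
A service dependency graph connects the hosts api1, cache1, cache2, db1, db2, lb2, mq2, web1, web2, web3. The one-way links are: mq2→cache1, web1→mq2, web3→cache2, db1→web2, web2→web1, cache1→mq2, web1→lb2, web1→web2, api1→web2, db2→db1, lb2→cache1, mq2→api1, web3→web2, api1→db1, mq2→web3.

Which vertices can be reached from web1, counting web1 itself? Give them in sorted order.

api1, cache1, cache2, db1, lb2, mq2, web1, web2, web3

Start at web1.
Its neighbours: lb2, mq2, web2.
Then their neighbours: api1, cache1, web3.
Then next layer: cache2, db1.
Nothing further is reachable.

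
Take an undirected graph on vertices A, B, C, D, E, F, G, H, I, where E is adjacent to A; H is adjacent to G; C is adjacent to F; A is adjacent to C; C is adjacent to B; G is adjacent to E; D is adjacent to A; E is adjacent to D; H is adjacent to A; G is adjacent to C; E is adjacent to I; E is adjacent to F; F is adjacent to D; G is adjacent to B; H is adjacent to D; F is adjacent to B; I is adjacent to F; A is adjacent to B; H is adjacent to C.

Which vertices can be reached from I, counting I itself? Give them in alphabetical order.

A, B, C, D, E, F, G, H, I

Start at I.
Its neighbours: E, F.
Then their neighbours: A, B, C, D, G.
Then next layer: H.
Every vertex is now reached.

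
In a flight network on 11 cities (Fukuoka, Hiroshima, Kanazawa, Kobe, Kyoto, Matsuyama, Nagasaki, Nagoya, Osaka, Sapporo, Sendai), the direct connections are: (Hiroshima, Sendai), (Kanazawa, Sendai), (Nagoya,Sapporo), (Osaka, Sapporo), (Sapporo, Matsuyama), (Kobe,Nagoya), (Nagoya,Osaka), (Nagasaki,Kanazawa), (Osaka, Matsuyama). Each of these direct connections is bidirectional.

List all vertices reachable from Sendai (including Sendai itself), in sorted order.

Hiroshima, Kanazawa, Nagasaki, Sendai

Start at Sendai.
Its neighbours: Hiroshima, Kanazawa.
Then their neighbours: Nagasaki.
Nothing further is reachable.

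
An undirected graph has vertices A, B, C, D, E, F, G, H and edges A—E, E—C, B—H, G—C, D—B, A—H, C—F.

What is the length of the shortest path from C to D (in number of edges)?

5

Distance 0: C.
Distance 1: E, F, G.
Distance 2: A.
Distance 3: H.
Distance 4: B.
Distance 5: D — contains D.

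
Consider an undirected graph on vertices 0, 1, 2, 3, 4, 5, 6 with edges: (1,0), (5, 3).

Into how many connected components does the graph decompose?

From 0: component {0, 1}.
From 2: component {2}.
From 3: component {3, 5}.
From 4: component {4}.
From 6: component {6}.
That's 5 components.

5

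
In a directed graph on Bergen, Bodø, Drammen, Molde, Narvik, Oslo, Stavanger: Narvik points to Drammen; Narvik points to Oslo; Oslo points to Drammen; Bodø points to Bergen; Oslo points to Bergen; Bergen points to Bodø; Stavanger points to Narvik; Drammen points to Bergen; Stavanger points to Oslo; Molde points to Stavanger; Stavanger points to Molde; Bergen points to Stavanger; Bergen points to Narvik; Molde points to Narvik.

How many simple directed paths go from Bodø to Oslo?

Bodø→Bergen→Narvik→Oslo
Bodø→Bergen→Stavanger→Molde→Narvik→Oslo
Bodø→Bergen→Stavanger→Narvik→Oslo
Bodø→Bergen→Stavanger→Oslo

4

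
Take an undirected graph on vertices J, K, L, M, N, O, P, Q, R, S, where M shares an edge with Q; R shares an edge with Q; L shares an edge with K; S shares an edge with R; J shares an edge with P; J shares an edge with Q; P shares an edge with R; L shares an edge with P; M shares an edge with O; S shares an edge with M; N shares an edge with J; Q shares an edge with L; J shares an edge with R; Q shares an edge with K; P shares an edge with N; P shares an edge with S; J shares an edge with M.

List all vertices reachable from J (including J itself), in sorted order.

Start at J.
Its neighbours: M, N, P, Q, R.
Then their neighbours: K, L, O, S.
Every vertex is now reached.

J, K, L, M, N, O, P, Q, R, S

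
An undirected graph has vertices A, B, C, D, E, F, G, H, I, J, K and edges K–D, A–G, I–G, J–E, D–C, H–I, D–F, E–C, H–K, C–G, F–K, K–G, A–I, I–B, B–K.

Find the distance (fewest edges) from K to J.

Distance 0: K.
Distance 1: B, D, F, G, H.
Distance 2: A, C, I.
Distance 3: E.
Distance 4: J — contains J.

4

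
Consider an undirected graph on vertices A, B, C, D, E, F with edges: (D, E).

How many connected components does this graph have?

From A: component {A}.
From B: component {B}.
From C: component {C}.
From D: component {D, E}.
From F: component {F}.
That's 5 components.

5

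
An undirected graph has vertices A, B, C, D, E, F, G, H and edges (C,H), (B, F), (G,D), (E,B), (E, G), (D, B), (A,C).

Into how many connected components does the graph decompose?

2

From A: component {A, C, H}.
From B: component {B, D, E, F, G}.
That's 2 components.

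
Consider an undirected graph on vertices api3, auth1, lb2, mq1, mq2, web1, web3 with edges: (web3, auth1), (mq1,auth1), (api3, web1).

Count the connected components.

From api3: component {api3, web1}.
From auth1: component {auth1, mq1, web3}.
From lb2: component {lb2}.
From mq2: component {mq2}.
That's 4 components.

4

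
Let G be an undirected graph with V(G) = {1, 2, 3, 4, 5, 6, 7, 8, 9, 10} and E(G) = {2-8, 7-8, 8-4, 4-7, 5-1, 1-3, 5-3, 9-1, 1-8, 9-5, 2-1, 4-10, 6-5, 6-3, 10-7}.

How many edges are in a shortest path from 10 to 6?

5

Distance 0: 10.
Distance 1: 4, 7.
Distance 2: 8.
Distance 3: 1, 2.
Distance 4: 3, 5, 9.
Distance 5: 6 — contains 6.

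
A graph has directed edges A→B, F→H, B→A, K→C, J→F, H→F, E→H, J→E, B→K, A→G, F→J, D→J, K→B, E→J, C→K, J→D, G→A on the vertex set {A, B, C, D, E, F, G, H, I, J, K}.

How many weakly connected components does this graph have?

From A: component {A, B, C, G, K}.
From D: component {D, E, F, H, J}.
From I: component {I}.
That's 3 components.

3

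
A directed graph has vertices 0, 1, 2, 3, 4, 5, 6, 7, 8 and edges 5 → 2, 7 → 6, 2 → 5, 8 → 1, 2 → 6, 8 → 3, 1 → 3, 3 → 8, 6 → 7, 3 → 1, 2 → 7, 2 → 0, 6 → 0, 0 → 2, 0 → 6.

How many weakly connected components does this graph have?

From 0: component {0, 2, 5, 6, 7}.
From 1: component {1, 3, 8}.
From 4: component {4}.
That's 3 components.

3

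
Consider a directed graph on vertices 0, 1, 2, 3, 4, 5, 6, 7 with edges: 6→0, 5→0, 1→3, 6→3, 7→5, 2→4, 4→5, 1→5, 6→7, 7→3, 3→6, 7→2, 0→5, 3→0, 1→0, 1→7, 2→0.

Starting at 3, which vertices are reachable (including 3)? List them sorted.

0, 2, 3, 4, 5, 6, 7

Start at 3.
Its neighbours: 0, 6.
Then their neighbours: 5, 7.
Then next layer: 2.
Then next layer: 4.
Nothing further is reachable.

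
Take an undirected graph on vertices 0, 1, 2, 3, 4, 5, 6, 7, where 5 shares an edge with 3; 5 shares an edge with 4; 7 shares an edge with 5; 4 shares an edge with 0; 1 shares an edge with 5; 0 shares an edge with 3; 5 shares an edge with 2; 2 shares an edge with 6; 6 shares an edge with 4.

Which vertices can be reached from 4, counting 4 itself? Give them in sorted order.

Start at 4.
Its neighbours: 0, 5, 6.
Then their neighbours: 1, 2, 3, 7.
Every vertex is now reached.

0, 1, 2, 3, 4, 5, 6, 7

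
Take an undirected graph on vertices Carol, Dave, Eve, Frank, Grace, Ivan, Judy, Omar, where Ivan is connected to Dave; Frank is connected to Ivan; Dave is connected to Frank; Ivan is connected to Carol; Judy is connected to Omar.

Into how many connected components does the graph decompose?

4

From Carol: component {Carol, Dave, Frank, Ivan}.
From Eve: component {Eve}.
From Grace: component {Grace}.
From Judy: component {Judy, Omar}.
That's 4 components.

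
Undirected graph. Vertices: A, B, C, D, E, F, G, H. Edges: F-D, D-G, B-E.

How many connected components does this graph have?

5

From A: component {A}.
From B: component {B, E}.
From C: component {C}.
From D: component {D, F, G}.
From H: component {H}.
That's 5 components.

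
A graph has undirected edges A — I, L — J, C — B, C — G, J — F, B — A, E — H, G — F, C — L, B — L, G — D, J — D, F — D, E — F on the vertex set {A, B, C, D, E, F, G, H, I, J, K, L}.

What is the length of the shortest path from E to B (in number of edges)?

Distance 0: E.
Distance 1: F, H.
Distance 2: D, G, J.
Distance 3: C, L.
Distance 4: B — contains B.

4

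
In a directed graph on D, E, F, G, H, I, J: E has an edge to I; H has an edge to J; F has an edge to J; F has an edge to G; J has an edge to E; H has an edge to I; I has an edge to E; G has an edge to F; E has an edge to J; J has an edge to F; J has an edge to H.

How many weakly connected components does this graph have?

From D: component {D}.
From E: component {E, F, G, H, I, J}.
That's 2 components.

2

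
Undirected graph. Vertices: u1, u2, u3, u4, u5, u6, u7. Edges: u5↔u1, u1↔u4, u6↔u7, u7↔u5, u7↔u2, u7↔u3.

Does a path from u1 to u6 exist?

Explore from u1.
Distance 1: reach u4, u5.
Distance 2: reach u7.
Distance 3: reach u2, u3, u6.
Found u6.

Yes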